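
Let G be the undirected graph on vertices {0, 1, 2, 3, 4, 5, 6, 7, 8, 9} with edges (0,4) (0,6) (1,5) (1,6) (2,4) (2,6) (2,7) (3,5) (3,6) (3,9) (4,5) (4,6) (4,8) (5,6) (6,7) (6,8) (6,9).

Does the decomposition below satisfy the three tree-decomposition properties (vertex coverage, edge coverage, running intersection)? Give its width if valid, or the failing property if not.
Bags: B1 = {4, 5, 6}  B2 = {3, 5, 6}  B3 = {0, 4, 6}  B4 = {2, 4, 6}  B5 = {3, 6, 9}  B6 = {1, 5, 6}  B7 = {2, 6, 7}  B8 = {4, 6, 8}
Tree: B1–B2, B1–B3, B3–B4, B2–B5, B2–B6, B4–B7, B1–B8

Yes; width 2.

Every vertex of G appears in some bag (union = {0, 1, 2, 3, 4, 5, 6, 7, 8, 9}); every edge is covered by a bag; and for each vertex v the set of bags containing v is connected in the bag tree. The decomposition is therefore valid. The largest bag has 3 vertices, so the width is 2.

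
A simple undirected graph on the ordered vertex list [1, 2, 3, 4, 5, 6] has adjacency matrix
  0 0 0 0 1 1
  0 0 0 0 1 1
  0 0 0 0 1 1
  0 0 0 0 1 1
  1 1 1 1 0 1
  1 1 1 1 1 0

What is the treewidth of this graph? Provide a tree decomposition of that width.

Each bag holds 3 vertices, so the decomposition has width 2, which upper-bounds the treewidth. Conversely, {1, 5, 6} is a clique of size 3, and the vertices of any clique must share a bag in every tree decomposition; so some bag has ≥ 3 vertices and tw(G) ≥ 2. Therefore the treewidth is 2.

Treewidth 2.
One optimal decomposition is:
Bags: B1 = {2, 5, 6}  B2 = {1, 5, 6}  B3 = {3, 5, 6}  B4 = {4, 5, 6}
Tree: B1–B2, B2–B3, B3–B4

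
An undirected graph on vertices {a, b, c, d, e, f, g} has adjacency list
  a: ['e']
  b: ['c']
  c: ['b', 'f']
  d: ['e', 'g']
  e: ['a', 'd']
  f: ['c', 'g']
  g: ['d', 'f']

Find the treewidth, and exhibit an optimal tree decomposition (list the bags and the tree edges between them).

Treewidth 1.
One such decomposition:
Bags: B1 = {a, e}  B2 = {d, e}  B3 = {d, g}  B4 = {f, g}  B5 = {c, f}  B6 = {b, c}
Tree: B1–B2, B2–B3, B3–B4, B4–B5, B5–B6

The largest bag has 2 vertices, giving width 1; this decomposition certifies tw(G) ≤ 1. Any graph with an edge has treewidth ≥ 1, and G has the edge a–e. Hence tw(G) = 1 exactly.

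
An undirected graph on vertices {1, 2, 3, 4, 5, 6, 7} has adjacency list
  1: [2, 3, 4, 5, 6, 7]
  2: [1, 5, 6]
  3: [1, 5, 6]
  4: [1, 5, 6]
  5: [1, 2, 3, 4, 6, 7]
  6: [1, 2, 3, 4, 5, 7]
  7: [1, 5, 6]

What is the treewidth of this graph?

3

A width-3 tree decomposition is:
Bags: B1 = {1, 2, 5, 6}  B2 = {1, 5, 6, 7}  B3 = {1, 4, 5, 6}  B4 = {1, 3, 5, 6}
Tree: B1–B2, B1–B3, B1–B4
Each bag holds 4 vertices, so the decomposition has width 3, which upper-bounds the treewidth. On the other hand G contains the 4-clique {1, 2, 5, 6}. A clique must lie in a single bag of any decomposition, so no decomposition can have width below 3. Therefore the treewidth is 3.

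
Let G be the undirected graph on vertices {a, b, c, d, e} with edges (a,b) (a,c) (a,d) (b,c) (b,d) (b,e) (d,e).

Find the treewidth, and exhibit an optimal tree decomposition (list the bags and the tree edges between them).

Every bag has size at most 3, so the width is 3 − 1 = 2 and tw(G) ≤ 2. Conversely, {b, d, e} is a clique of size 3, and the vertices of any clique must share a bag in every tree decomposition; so some bag has ≥ 3 vertices and tw(G) ≥ 2. The upper and lower bounds meet at 2, so that is the treewidth.

Treewidth 2.
One optimal decomposition is:
Bags: B1 = {a, b, d}  B2 = {b, d, e}  B3 = {a, b, c}
Tree: B1–B2, B1–B3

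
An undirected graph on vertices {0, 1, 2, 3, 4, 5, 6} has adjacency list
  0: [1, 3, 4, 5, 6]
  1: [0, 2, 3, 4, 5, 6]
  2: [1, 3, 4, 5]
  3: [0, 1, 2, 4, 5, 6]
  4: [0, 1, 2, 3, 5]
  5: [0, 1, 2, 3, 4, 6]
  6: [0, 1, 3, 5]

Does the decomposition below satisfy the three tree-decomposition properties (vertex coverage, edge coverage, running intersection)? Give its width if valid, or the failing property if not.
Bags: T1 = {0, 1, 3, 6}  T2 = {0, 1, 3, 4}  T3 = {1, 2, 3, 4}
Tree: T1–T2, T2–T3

No — vertex 5 appears in no bag.

A tree decomposition must satisfy three properties: every vertex lies in some bag; for every edge, both endpoints lie together in some bag; and for every vertex, the bags containing it form a connected subtree. Here vertex 5 appears in no bag, so the decomposition is invalid.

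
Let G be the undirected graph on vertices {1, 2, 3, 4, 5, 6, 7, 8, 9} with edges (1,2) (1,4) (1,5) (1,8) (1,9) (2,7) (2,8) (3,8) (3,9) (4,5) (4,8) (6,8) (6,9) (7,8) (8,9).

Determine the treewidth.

2

A width-2 tree decomposition is:
Bags: B1 = {1, 8, 9}  B2 = {1, 4, 8}  B3 = {6, 8, 9}  B4 = {3, 8, 9}  B5 = {1, 4, 5}  B6 = {1, 2, 8}  B7 = {2, 7, 8}
Tree: B1–B2, B1–B3, B3–B4, B2–B5, B1–B6, B6–B7
Each bag holds 3 vertices, so the decomposition has width 2, which upper-bounds the treewidth. On the other hand G contains the 3-clique {1, 8, 9}. A clique must lie in a single bag of any decomposition, so no decomposition can have width below 2. Hence tw(G) = 2 exactly.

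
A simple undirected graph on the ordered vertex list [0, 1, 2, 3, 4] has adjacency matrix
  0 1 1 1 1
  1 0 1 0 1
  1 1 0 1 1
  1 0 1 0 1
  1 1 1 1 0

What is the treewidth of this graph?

3

A width-3 tree decomposition is:
Bags: B1 = {0, 1, 2, 4}  B2 = {0, 2, 3, 4}
Tree: B1–B2
Every bag has size at most 4, so the width is 4 − 1 = 3 and tw(G) ≤ 3. For the lower bound, the 4 vertices {0, 1, 2, 4} are pairwise adjacent, and any tree decomposition puts a clique entirely inside one bag — forcing width ≥ 3. The upper and lower bounds meet at 3, so that is the treewidth.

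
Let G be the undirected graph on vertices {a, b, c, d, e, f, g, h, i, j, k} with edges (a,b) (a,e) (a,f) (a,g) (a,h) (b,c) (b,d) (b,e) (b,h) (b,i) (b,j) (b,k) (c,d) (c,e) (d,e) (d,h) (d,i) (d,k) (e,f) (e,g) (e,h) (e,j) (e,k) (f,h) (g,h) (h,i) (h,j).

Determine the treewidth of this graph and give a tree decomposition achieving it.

Treewidth 3.
Bags: B1 = {b, d, e, h}  B2 = {b, d, e, k}  B3 = {a, b, e, h}  B4 = {a, e, f, h}  B5 = {b, e, h, j}  B6 = {a, e, g, h}  B7 = {b, d, h, i}  B8 = {b, c, d, e}
Tree: B1–B2, B1–B3, B3–B4, B1–B5, B3–B6, B1–B7, B1–B8

Every bag has size at most 4, so the width is 4 − 1 = 3 and tw(G) ≤ 3. On the other hand G contains the 4-clique {a, e, g, h}. A clique must lie in a single bag of any decomposition, so no decomposition can have width below 3. Hence tw(G) = 3 exactly.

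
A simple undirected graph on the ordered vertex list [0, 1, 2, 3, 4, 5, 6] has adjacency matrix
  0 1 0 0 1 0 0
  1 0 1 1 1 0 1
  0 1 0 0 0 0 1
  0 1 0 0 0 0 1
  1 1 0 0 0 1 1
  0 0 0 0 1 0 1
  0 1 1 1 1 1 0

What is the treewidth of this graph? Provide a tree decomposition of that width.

Each bag holds 3 vertices, so the decomposition has width 2, which upper-bounds the treewidth. For the lower bound, the 3 vertices {0, 1, 4} are pairwise adjacent, and any tree decomposition puts a clique entirely inside one bag — forcing width ≥ 2. Combining the bounds, tw(G) = 2.

Treewidth 2.
One such decomposition:
Bags: B1 = {1, 4, 6}  B2 = {4, 5, 6}  B3 = {0, 1, 4}  B4 = {1, 3, 6}  B5 = {1, 2, 6}
Tree: B1–B2, B1–B3, B1–B4, B4–B5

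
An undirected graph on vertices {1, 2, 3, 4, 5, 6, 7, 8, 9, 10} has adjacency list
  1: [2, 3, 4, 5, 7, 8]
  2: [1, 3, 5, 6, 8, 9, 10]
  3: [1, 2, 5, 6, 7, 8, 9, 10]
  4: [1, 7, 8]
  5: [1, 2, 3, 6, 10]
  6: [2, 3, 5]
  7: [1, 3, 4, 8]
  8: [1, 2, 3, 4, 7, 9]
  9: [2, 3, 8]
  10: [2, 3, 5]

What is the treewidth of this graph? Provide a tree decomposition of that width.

Treewidth 3.
One such decomposition:
Bags: B1 = {1, 2, 3, 8}  B2 = {1, 3, 7, 8}  B3 = {1, 2, 3, 5}  B4 = {1, 4, 7, 8}  B5 = {2, 3, 5, 10}  B6 = {2, 3, 8, 9}  B7 = {2, 3, 5, 6}
Tree: B1–B2, B1–B3, B2–B4, B3–B5, B1–B6, B3–B7

The largest bag has 4 vertices, giving width 3; this decomposition certifies tw(G) ≤ 3. For the lower bound, the 4 vertices {1, 2, 3, 8} are pairwise adjacent, and any tree decomposition puts a clique entirely inside one bag — forcing width ≥ 3. Therefore the treewidth is 3.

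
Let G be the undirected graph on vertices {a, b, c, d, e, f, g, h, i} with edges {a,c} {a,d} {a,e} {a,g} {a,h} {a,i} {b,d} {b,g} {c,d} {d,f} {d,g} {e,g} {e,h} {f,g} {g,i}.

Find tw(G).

A width-2 tree decomposition is:
Bags: B1 = {b, d, g}  B2 = {d, f, g}  B3 = {a, d, g}  B4 = {a, g, i}  B5 = {a, c, d}  B6 = {a, e, g}  B7 = {a, e, h}
Tree: B1–B2, B1–B3, B3–B4, B3–B5, B4–B6, B6–B7
Every bag has size at most 3, so the width is 3 − 1 = 2 and tw(G) ≤ 2. On the other hand G contains the 3-clique {d, f, g}. A clique must lie in a single bag of any decomposition, so no decomposition can have width below 2. Hence tw(G) = 2 exactly.

2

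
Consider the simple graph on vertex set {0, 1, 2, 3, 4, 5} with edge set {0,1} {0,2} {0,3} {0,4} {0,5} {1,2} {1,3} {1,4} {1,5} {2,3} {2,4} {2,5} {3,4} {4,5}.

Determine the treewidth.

4

A width-4 tree decomposition is:
Bags: B1 = {0, 1, 2, 4, 5}  B2 = {0, 1, 2, 3, 4}
Tree: B1–B2
The largest bag has 5 vertices, giving width 4; this decomposition certifies tw(G) ≤ 4. Conversely, {0, 1, 2, 3, 4} is a clique of size 5, and the vertices of any clique must share a bag in every tree decomposition; so some bag has ≥ 5 vertices and tw(G) ≥ 4. Therefore the treewidth is 4.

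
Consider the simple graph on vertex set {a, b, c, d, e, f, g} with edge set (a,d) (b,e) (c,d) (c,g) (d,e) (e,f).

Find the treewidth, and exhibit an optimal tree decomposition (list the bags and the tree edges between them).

Each bag holds 2 vertices, so the decomposition has width 1, which upper-bounds the treewidth. Any graph with an edge has treewidth ≥ 1, and G has the edge d–c. The upper and lower bounds meet at 1, so that is the treewidth.

Treewidth 1.
One optimal decomposition is:
Bags: B1 = {c, d}  B2 = {d, e}  B3 = {a, d}  B4 = {b, e}  B5 = {c, g}  B6 = {e, f}
Tree: B1–B2, B2–B3, B2–B4, B1–B5, B4–B6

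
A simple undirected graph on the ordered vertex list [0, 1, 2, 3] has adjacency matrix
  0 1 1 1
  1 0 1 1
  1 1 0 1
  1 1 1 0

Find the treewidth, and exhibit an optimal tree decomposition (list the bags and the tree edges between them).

With just one bag of size 4, the width is 4 − 1 = 3, so tw(G) ≤ 3. For the lower bound, the 4 vertices {0, 1, 2, 3} are pairwise adjacent, and any tree decomposition puts a clique entirely inside one bag — forcing width ≥ 3. Combining the bounds, tw(G) = 3.

Treewidth 3.
One such decomposition:
Bags: B1 = {0, 1, 2, 3}
Tree: (single bag)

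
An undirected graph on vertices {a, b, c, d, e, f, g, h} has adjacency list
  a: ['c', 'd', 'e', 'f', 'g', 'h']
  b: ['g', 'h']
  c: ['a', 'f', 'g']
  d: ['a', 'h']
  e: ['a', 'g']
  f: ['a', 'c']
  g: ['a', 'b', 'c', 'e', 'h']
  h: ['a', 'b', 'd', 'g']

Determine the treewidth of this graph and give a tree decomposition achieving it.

Every bag has size at most 3, so the width is 3 − 1 = 2 and tw(G) ≤ 2. Conversely, {a, d, h} is a clique of size 3, and the vertices of any clique must share a bag in every tree decomposition; so some bag has ≥ 3 vertices and tw(G) ≥ 2. Combining the bounds, tw(G) = 2.

Treewidth 2.
One such decomposition:
Bags: B1 = {a, g, h}  B2 = {a, e, g}  B3 = {b, g, h}  B4 = {a, d, h}  B5 = {a, c, g}  B6 = {a, c, f}
Tree: B1–B2, B1–B3, B1–B4, B1–B5, B5–B6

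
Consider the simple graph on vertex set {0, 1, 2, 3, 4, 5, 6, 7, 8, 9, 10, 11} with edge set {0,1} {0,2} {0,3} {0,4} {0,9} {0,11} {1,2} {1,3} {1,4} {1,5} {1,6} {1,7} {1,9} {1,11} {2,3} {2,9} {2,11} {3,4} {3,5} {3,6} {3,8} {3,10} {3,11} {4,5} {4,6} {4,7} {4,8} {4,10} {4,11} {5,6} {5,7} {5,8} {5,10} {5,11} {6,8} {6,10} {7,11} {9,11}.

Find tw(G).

4

A width-4 tree decomposition is:
Bags: B1 = {1, 3, 4, 5, 11}  B2 = {1, 3, 4, 5, 6}  B3 = {1, 4, 5, 7, 11}  B4 = {3, 4, 5, 6, 10}  B5 = {3, 4, 5, 6, 8}  B6 = {0, 1, 3, 4, 11}  B7 = {0, 1, 2, 3, 11}  B8 = {0, 1, 2, 9, 11}
Tree: B1–B2, B1–B3, B2–B4, B4–B5, B1–B6, B6–B7, B7–B8
Every bag has size at most 5, so the width is 5 − 1 = 4 and tw(G) ≤ 4. For the lower bound, the 5 vertices {3, 4, 5, 6, 8} are pairwise adjacent, and any tree decomposition puts a clique entirely inside one bag — forcing width ≥ 4. The upper and lower bounds meet at 4, so that is the treewidth.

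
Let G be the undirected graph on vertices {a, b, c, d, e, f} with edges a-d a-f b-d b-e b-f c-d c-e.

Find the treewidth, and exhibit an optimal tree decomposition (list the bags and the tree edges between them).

Every bag has size at most 3, so the width is 3 − 1 = 2 and tw(G) ≤ 2. Since c–e–b–d–c is a cycle in G, G is not acyclic. Forests are exactly the graphs of treewidth ≤ 1, so tw(G) ≥ 2. Therefore the treewidth is 2.

Treewidth 2.
Bags: B1 = {c, d, e}  B2 = {b, d, e}  B3 = {a, b, d}  B4 = {a, b, f}
Tree: B1–B2, B2–B3, B3–B4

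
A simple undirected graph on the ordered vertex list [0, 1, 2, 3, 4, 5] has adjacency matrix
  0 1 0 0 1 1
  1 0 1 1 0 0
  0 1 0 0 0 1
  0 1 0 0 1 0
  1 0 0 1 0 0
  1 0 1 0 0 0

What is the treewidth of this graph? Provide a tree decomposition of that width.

Every bag has size at most 3, so the width is 3 − 1 = 2 and tw(G) ≤ 2. The edges 2–5–0–1–2 form a cycle, so G is not a tree and its treewidth is at least 2. Combining the bounds, tw(G) = 2.

Treewidth 2.
Bags: B1 = {1, 2, 5}  B2 = {0, 1, 5}  B3 = {0, 1, 3}  B4 = {0, 3, 4}
Tree: B1–B2, B2–B3, B3–B4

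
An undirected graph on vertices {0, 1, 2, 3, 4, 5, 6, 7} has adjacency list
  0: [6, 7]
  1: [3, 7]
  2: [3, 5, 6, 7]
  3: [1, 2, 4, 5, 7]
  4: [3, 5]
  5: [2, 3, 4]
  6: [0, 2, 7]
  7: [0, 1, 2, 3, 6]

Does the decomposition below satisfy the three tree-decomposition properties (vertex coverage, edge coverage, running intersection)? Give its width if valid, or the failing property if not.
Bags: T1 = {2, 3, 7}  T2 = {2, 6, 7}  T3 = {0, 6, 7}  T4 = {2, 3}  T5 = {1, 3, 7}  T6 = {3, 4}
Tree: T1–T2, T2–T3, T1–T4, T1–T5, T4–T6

No — vertex 5 appears in no bag.

A tree decomposition must satisfy three properties: every vertex lies in some bag; for every edge, both endpoints lie together in some bag; and for every vertex, the bags containing it form a connected subtree. Here vertex 5 appears in no bag, so the decomposition is invalid.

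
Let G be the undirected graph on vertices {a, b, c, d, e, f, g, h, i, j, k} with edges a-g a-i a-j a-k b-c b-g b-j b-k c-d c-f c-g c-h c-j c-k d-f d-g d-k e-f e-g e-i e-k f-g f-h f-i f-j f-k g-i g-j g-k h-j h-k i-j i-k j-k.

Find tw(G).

A width-4 tree decomposition is:
Bags: B1 = {e, f, g, i, k}  B2 = {f, g, i, j, k}  B3 = {a, g, i, j, k}  B4 = {c, f, g, j, k}  B5 = {c, d, f, g, k}  B6 = {c, f, h, j, k}  B7 = {b, c, g, j, k}
Tree: B1–B2, B2–B3, B2–B4, B4–B5, B4–B6, B4–B7
The largest bag has 5 vertices, giving width 4; this decomposition certifies tw(G) ≤ 4. Conversely, {a, g, i, j, k} is a clique of size 5, and the vertices of any clique must share a bag in every tree decomposition; so some bag has ≥ 5 vertices and tw(G) ≥ 4. Combining the bounds, tw(G) = 4.

4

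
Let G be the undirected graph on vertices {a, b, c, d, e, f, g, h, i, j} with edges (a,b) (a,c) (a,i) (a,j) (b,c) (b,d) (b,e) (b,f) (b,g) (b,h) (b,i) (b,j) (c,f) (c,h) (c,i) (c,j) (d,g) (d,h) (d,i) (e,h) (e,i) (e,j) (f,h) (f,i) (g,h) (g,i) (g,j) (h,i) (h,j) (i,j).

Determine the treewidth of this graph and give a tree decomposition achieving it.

Treewidth 4.
One optimal decomposition is:
Bags: B1 = {b, g, h, i, j}  B2 = {b, c, h, i, j}  B3 = {b, d, g, h, i}  B4 = {b, e, h, i, j}  B5 = {b, c, f, h, i}  B6 = {a, b, c, i, j}
Tree: B1–B2, B1–B3, B1–B4, B2–B5, B2–B6

The largest bag has 5 vertices, giving width 4; this decomposition certifies tw(G) ≤ 4. Conversely, {b, d, g, h, i} is a clique of size 5, and the vertices of any clique must share a bag in every tree decomposition; so some bag has ≥ 5 vertices and tw(G) ≥ 4. Combining the bounds, tw(G) = 4.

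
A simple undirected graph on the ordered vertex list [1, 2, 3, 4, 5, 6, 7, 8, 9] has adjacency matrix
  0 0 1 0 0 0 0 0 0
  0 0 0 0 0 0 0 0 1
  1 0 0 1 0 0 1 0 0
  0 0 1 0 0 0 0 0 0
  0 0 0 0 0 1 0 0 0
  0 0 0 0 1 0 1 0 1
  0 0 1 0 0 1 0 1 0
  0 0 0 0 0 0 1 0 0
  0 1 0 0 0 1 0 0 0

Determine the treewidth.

A width-1 tree decomposition is:
Bags: B1 = {6, 7}  B2 = {7, 8}  B3 = {6, 9}  B4 = {3, 7}  B5 = {1, 3}  B6 = {5, 6}  B7 = {2, 9}  B8 = {3, 4}
Tree: B1–B2, B1–B3, B1–B4, B4–B5, B1–B6, B3–B7, B4–B8
Each bag holds 2 vertices, so the decomposition has width 1, which upper-bounds the treewidth. Any graph with an edge has treewidth ≥ 1, and G has the edge 6–7. Therefore the treewidth is 1.

1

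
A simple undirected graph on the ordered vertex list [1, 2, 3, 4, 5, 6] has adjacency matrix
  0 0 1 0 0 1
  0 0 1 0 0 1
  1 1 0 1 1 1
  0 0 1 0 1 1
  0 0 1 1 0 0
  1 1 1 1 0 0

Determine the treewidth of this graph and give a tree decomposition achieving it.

The largest bag has 3 vertices, giving width 2; this decomposition certifies tw(G) ≤ 2. Conversely, {3, 4, 5} is a clique of size 3, and the vertices of any clique must share a bag in every tree decomposition; so some bag has ≥ 3 vertices and tw(G) ≥ 2. Therefore the treewidth is 2.

Treewidth 2.
Bags: B1 = {3, 4, 6}  B2 = {1, 3, 6}  B3 = {2, 3, 6}  B4 = {3, 4, 5}
Tree: B1–B2, B1–B3, B1–B4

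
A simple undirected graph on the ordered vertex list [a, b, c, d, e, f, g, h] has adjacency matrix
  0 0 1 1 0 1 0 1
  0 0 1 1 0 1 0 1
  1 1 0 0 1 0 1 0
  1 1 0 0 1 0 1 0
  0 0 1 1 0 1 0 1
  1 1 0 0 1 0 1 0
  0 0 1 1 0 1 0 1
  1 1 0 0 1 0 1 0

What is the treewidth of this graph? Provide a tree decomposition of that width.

Treewidth 4.
Bags: B1 = {c, d, f, g, h}  B2 = {a, c, d, f, h}  B3 = {c, d, e, f, h}  B4 = {b, c, d, f, h}
Tree: B1–B2, B2–B3, B3–B4

Every bag has size at most 5, so the width is 5 − 1 = 4 and tw(G) ≤ 4. For the lower bound: the 5 vertex sets {f,g}, {a,d}, {e,h}, {c}, {b} are disjoint, each induces a connected subgraph, and every pair is joined by at least one edge of G. Contracting each set to a single vertex therefore yields K_{5} as a minor, and since treewidth is minor-monotone, tw(G) ≥ tw(K_{5}) = 4. Therefore the treewidth is 4.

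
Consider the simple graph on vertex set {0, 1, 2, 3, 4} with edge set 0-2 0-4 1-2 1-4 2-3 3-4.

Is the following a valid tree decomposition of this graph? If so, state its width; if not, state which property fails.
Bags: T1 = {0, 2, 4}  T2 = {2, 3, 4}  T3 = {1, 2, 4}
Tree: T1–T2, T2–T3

Vertex coverage: the bags together contain {0, 1, 2, 3, 4}, the full vertex set. Edge coverage: each edge of G has both endpoints in at least one bag. Running intersection: for every vertex, the bags containing it form a connected subtree. All three properties hold, so this is a valid tree decomposition of width max|bag| − 1 = 2, and hence tw(G) ≤ 2.

Yes; width 2.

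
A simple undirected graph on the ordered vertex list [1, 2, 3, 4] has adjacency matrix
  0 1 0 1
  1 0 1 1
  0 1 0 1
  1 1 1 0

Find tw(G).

2

A width-2 tree decomposition is:
Bags: B1 = {2, 3, 4}  B2 = {1, 2, 4}
Tree: B1–B2
Each bag holds 3 vertices, so the decomposition has width 2, which upper-bounds the treewidth. Conversely, {1, 2, 4} is a clique of size 3, and the vertices of any clique must share a bag in every tree decomposition; so some bag has ≥ 3 vertices and tw(G) ≥ 2. Hence tw(G) = 2 exactly.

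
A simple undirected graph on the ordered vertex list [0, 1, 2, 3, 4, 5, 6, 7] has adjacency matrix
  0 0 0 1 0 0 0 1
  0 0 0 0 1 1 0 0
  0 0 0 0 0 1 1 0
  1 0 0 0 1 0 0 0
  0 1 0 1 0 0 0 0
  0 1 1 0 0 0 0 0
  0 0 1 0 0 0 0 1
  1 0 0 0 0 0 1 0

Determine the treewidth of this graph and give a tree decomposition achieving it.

The largest bag has 3 vertices, giving width 2; this decomposition certifies tw(G) ≤ 2. The edges 5–1–4–3–0–7–6–2–5 form a cycle, so G is not a tree and its treewidth is at least 2. The upper and lower bounds meet at 2, so that is the treewidth.

Treewidth 2.
Bags: B1 = {1, 4, 5}  B2 = {3, 4, 5}  B3 = {0, 3, 5}  B4 = {0, 5, 7}  B5 = {5, 6, 7}  B6 = {2, 5, 6}
Tree: B1–B2, B2–B3, B3–B4, B4–B5, B5–B6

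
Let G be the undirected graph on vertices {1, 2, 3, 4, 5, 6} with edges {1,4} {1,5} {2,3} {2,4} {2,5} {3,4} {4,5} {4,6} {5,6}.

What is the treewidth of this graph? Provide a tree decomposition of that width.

Treewidth 2.
One such decomposition:
Bags: B1 = {4, 5, 6}  B2 = {1, 4, 5}  B3 = {2, 4, 5}  B4 = {2, 3, 4}
Tree: B1–B2, B1–B3, B3–B4

Each bag holds 3 vertices, so the decomposition has width 2, which upper-bounds the treewidth. Conversely, {2, 3, 4} is a clique of size 3, and the vertices of any clique must share a bag in every tree decomposition; so some bag has ≥ 3 vertices and tw(G) ≥ 2. Combining the bounds, tw(G) = 2.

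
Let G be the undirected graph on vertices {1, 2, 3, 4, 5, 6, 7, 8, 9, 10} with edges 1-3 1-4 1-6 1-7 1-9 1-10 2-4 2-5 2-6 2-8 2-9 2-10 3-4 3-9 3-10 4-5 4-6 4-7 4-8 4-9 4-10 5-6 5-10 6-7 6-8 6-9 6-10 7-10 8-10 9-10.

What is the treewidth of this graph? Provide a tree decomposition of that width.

Treewidth 4.
One such decomposition:
Bags: B1 = {1, 4, 6, 9, 10}  B2 = {1, 3, 4, 9, 10}  B3 = {1, 4, 6, 7, 10}  B4 = {2, 4, 6, 9, 10}  B5 = {2, 4, 6, 8, 10}  B6 = {2, 4, 5, 6, 10}
Tree: B1–B2, B1–B3, B1–B4, B4–B5, B4–B6

The largest bag has 5 vertices, giving width 4; this decomposition certifies tw(G) ≤ 4. Conversely, {1, 3, 4, 9, 10} is a clique of size 5, and the vertices of any clique must share a bag in every tree decomposition; so some bag has ≥ 5 vertices and tw(G) ≥ 4. Hence tw(G) = 4 exactly.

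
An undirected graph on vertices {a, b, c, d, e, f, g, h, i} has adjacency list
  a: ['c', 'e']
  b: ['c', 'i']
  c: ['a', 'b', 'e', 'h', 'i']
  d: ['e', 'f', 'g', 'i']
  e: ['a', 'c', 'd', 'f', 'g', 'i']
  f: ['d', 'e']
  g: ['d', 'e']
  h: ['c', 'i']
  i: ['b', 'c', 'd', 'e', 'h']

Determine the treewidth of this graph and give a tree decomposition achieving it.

The largest bag has 3 vertices, giving width 2; this decomposition certifies tw(G) ≤ 2. Conversely, {d, e, g} is a clique of size 3, and the vertices of any clique must share a bag in every tree decomposition; so some bag has ≥ 3 vertices and tw(G) ≥ 2. Therefore the treewidth is 2.

Treewidth 2.
One such decomposition:
Bags: B1 = {c, e, i}  B2 = {c, h, i}  B3 = {d, e, i}  B4 = {d, e, g}  B5 = {d, e, f}  B6 = {a, c, e}  B7 = {b, c, i}
Tree: B1–B2, B1–B3, B3–B4, B3–B5, B1–B6, B1–B7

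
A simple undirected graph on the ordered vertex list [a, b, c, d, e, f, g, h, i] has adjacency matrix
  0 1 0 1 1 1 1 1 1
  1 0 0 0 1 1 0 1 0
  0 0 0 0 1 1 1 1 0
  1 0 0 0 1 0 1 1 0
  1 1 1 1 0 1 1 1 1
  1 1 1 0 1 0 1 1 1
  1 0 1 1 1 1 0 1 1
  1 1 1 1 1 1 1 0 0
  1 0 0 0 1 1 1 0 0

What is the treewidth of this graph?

A width-4 tree decomposition is:
Bags: B1 = {a, e, f, g, i}  B2 = {a, e, f, g, h}  B3 = {c, e, f, g, h}  B4 = {a, d, e, g, h}  B5 = {a, b, e, f, h}
Tree: B1–B2, B2–B3, B2–B4, B2–B5
The largest bag has 5 vertices, giving width 4; this decomposition certifies tw(G) ≤ 4. On the other hand G contains the 5-clique {a, d, e, g, h}. A clique must lie in a single bag of any decomposition, so no decomposition can have width below 4. Combining the bounds, tw(G) = 4.

4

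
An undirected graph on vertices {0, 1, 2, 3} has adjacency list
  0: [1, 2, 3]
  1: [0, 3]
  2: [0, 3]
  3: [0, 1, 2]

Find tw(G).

2

A width-2 tree decomposition is:
Bags: B1 = {0, 1, 3}  B2 = {0, 2, 3}
Tree: B1–B2
The largest bag has 3 vertices, giving width 2; this decomposition certifies tw(G) ≤ 2. On the other hand G contains the 3-clique {0, 1, 3}. A clique must lie in a single bag of any decomposition, so no decomposition can have width below 2. The upper and lower bounds meet at 2, so that is the treewidth.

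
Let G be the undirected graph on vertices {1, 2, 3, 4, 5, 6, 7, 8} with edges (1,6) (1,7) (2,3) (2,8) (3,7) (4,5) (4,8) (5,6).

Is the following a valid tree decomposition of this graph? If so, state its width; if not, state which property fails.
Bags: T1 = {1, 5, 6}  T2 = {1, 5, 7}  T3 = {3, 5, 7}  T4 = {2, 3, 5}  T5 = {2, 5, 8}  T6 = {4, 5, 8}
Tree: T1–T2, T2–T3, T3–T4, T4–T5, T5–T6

Vertex coverage: the bags together contain {1, 2, 3, 4, 5, 6, 7, 8}, the full vertex set. Edge coverage: each edge of G has both endpoints in at least one bag. Running intersection: for every vertex, the bags containing it form a connected subtree. All three properties hold, so this is a valid tree decomposition of width max|bag| − 1 = 2, and hence tw(G) ≤ 2.

Yes; width 2.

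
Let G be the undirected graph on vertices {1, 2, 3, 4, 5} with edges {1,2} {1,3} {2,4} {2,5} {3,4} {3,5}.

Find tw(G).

2

A width-2 tree decomposition is:
Bags: B1 = {2, 3, 5}  B2 = {1, 2, 3}  B3 = {2, 3, 4}
Tree: B1–B2, B2–B3
The largest bag has 3 vertices, giving width 2; this decomposition certifies tw(G) ≤ 2. For the lower bound, G contains the cycle 3–5–2–1–3, so G is not a forest; only forests have treewidth ≤ 1, hence tw(G) ≥ 2. Therefore the treewidth is 2.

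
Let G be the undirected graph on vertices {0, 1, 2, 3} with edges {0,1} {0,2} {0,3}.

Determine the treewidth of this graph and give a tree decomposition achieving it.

The largest bag has 2 vertices, giving width 1; this decomposition certifies tw(G) ≤ 1. Any graph with an edge has treewidth ≥ 1, and G has the edge 0–3. Combining the bounds, tw(G) = 1.

Treewidth 1.
One optimal decomposition is:
Bags: B1 = {0, 3}  B2 = {0, 1}  B3 = {0, 2}
Tree: B1–B2, B2–B3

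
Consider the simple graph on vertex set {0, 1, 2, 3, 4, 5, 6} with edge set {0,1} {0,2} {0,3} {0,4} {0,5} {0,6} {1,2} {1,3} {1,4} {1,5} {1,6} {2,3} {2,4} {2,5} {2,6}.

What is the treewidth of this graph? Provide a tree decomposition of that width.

The largest bag has 4 vertices, giving width 3; this decomposition certifies tw(G) ≤ 3. Conversely, {0, 1, 2, 3} is a clique of size 4, and the vertices of any clique must share a bag in every tree decomposition; so some bag has ≥ 4 vertices and tw(G) ≥ 3. Combining the bounds, tw(G) = 3.

Treewidth 3.
One such decomposition:
Bags: B1 = {0, 1, 2, 3}  B2 = {0, 1, 2, 6}  B3 = {0, 1, 2, 5}  B4 = {0, 1, 2, 4}
Tree: B1–B2, B2–B3, B3–B4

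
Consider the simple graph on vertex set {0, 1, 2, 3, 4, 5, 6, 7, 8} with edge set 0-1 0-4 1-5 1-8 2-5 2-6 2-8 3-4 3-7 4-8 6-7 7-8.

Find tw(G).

A width-3 tree decomposition is:
Bags: B1 = {0, 1, 4, 5}  B2 = {1, 4, 5, 8}  B3 = {2, 4, 5, 8}  B4 = {2, 3, 4, 8}  B5 = {2, 3, 7, 8}  B6 = {2, 3, 6, 7}
Tree: B1–B2, B2–B3, B3–B4, B4–B5, B5–B6
Each bag holds 4 vertices, so the decomposition has width 3, which upper-bounds the treewidth. For the lower bound: the 4 vertex sets {0,1,5}, {4}, {8}, {2,3,6,7} are disjoint, each induces a connected subgraph, and every pair is joined by at least one edge of G. Contracting each set to a single vertex therefore yields K_{4} as a minor, and since treewidth is minor-monotone, tw(G) ≥ tw(K_{4}) = 3. Therefore the treewidth is 3.

3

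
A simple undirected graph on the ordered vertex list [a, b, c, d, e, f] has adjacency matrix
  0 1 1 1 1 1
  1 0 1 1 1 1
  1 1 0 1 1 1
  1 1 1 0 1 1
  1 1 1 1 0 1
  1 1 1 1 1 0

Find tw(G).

5

A width-5 tree decomposition is:
Bags: B1 = {a, b, c, d, e, f}
Tree: (single bag)
A single bag containing all 6 vertices is trivially a valid decomposition of width 5. Conversely, {a, b, c, d, e, f} is a clique of size 6, and the vertices of any clique must share a bag in every tree decomposition; so some bag has ≥ 6 vertices and tw(G) ≥ 5. The upper and lower bounds meet at 5, so that is the treewidth.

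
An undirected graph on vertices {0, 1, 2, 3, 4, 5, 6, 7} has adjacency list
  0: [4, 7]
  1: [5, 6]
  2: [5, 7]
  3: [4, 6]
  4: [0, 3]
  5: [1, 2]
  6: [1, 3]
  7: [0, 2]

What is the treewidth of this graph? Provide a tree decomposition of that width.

Treewidth 2.
Bags: B1 = {0, 2, 7}  B2 = {0, 2, 5}  B3 = {0, 1, 5}  B4 = {0, 1, 6}  B5 = {0, 3, 6}  B6 = {0, 3, 4}
Tree: B1–B2, B2–B3, B3–B4, B4–B5, B5–B6

Each bag holds 3 vertices, so the decomposition has width 2, which upper-bounds the treewidth. For the lower bound, G contains the cycle 0–7–2–5–1–6–3–4–0, so G is not a forest; only forests have treewidth ≤ 1, hence tw(G) ≥ 2. Therefore the treewidth is 2.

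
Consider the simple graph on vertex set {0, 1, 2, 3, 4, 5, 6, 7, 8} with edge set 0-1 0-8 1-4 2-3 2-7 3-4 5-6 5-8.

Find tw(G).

1

A width-1 tree decomposition is:
Bags: B1 = {2, 7}  B2 = {2, 3}  B3 = {3, 4}  B4 = {1, 4}  B5 = {0, 1}  B6 = {0, 8}  B7 = {5, 8}  B8 = {5, 6}
Tree: B1–B2, B2–B3, B3–B4, B4–B5, B5–B6, B6–B7, B7–B8
Each bag holds 2 vertices, so the decomposition has width 1, which upper-bounds the treewidth. G has an edge, so its treewidth is at least 1. Therefore the treewidth is 1.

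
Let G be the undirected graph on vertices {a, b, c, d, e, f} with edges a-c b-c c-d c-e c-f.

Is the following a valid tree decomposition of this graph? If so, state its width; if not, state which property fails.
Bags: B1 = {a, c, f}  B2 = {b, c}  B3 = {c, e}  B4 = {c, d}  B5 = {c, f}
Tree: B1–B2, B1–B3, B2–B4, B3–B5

No — bags containing vertex f are not connected in the tree.

A tree decomposition must satisfy three properties: every vertex lies in some bag; for every edge, both endpoints lie together in some bag; and for every vertex, the bags containing it form a connected subtree. Here bags containing vertex f are not connected in the tree, so the decomposition is invalid.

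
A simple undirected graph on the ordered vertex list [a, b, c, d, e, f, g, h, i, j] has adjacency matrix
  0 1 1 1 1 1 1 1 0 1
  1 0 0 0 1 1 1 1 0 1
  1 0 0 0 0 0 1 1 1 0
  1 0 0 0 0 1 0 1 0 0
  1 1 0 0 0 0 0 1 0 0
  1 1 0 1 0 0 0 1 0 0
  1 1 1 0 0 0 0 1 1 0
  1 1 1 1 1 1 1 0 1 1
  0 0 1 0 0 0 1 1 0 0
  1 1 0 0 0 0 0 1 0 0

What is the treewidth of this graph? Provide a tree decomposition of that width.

Each bag holds 4 vertices, so the decomposition has width 3, which upper-bounds the treewidth. On the other hand G contains the 4-clique {a, d, f, h}. A clique must lie in a single bag of any decomposition, so no decomposition can have width below 3. Combining the bounds, tw(G) = 3.

Treewidth 3.
Bags: B1 = {a, b, e, h}  B2 = {a, b, f, h}  B3 = {a, d, f, h}  B4 = {a, b, h, j}  B5 = {a, b, g, h}  B6 = {a, c, g, h}  B7 = {c, g, h, i}
Tree: B1–B2, B2–B3, B2–B4, B1–B5, B5–B6, B6–B7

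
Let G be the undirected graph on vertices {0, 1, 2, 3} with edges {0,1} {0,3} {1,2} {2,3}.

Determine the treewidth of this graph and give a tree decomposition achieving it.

Treewidth 2.
One optimal decomposition is:
Bags: B1 = {0, 1, 3}  B2 = {1, 2, 3}
Tree: B1–B2

Every bag has size at most 3, so the width is 3 − 1 = 2 and tw(G) ≤ 2. Since 3–0–1–2–3 is a cycle in G, G is not acyclic. Forests are exactly the graphs of treewidth ≤ 1, so tw(G) ≥ 2. Hence tw(G) = 2 exactly.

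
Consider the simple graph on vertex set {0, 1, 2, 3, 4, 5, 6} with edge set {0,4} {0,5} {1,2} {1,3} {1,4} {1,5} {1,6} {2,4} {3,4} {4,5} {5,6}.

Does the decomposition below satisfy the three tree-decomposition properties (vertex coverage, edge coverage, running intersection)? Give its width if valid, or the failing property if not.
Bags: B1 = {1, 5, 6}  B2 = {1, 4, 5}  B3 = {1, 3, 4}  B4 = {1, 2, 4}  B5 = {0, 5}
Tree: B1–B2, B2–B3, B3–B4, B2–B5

A tree decomposition must satisfy three properties: every vertex lies in some bag; for every edge, both endpoints lie together in some bag; and for every vertex, the bags containing it form a connected subtree. Here edge (4,0) lies in no bag, so the decomposition is invalid.

No — edge (4,0) lies in no bag.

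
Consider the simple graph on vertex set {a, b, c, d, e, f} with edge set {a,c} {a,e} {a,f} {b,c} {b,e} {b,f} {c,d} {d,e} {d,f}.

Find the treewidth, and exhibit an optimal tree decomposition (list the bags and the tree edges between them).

The largest bag has 4 vertices, giving width 3; this decomposition certifies tw(G) ≤ 3. For the lower bound: the 4 vertex sets {c,d}, {a,f}, {b}, {e} are disjoint, each induces a connected subgraph, and every pair is joined by at least one edge of G. Contracting each set to a single vertex therefore yields K_{4} as a minor, and since treewidth is minor-monotone, tw(G) ≥ tw(K_{4}) = 3. The upper and lower bounds meet at 3, so that is the treewidth.

Treewidth 3.
One such decomposition:
Bags: B1 = {a, b, c, d}  B2 = {a, b, d, f}  B3 = {a, b, d, e}
Tree: B1–B2, B2–B3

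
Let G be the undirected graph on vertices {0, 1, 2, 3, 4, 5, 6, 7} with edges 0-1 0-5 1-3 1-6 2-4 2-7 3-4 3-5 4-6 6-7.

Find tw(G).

A width-2 tree decomposition is:
Bags: B1 = {2, 6, 7}  B2 = {2, 4, 6}  B3 = {1, 4, 6}  B4 = {1, 3, 4}  B5 = {0, 1, 3}  B6 = {0, 3, 5}
Tree: B1–B2, B2–B3, B3–B4, B4–B5, B5–B6
Every bag has size at most 3, so the width is 3 − 1 = 2 and tw(G) ≤ 2. For the lower bound, G contains the cycle 7–2–4–6–7, so G is not a forest; only forests have treewidth ≤ 1, hence tw(G) ≥ 2. Combining the bounds, tw(G) = 2.

2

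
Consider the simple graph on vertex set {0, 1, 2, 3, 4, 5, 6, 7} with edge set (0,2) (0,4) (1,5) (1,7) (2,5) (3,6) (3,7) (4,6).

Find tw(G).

A width-2 tree decomposition is:
Bags: B1 = {0, 2, 4}  B2 = {2, 4, 5}  B3 = {1, 4, 5}  B4 = {1, 4, 7}  B5 = {3, 4, 7}  B6 = {3, 4, 6}
Tree: B1–B2, B2–B3, B3–B4, B4–B5, B5–B6
The largest bag has 3 vertices, giving width 2; this decomposition certifies tw(G) ≤ 2. Since 4–0–2–5–1–7–3–6–4 is a cycle in G, G is not acyclic. Forests are exactly the graphs of treewidth ≤ 1, so tw(G) ≥ 2. Therefore the treewidth is 2.

2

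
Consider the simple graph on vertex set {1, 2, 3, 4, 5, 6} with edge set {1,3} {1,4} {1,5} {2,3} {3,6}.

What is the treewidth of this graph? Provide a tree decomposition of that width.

Every bag has size at most 2, so the width is 2 − 1 = 1 and tw(G) ≤ 1. Any graph with an edge has treewidth ≥ 1, and G has the edge 3–1. Therefore the treewidth is 1.

Treewidth 1.
One such decomposition:
Bags: B1 = {1, 3}  B2 = {2, 3}  B3 = {3, 6}  B4 = {1, 5}  B5 = {1, 4}
Tree: B1–B2, B1–B3, B1–B4, B4–B5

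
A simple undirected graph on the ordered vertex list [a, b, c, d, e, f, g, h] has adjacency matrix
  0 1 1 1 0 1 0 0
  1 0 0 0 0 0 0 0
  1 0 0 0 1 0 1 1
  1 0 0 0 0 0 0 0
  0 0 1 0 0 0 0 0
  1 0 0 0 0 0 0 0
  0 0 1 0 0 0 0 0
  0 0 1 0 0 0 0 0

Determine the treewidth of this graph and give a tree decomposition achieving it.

Treewidth 1.
One optimal decomposition is:
Bags: B1 = {a, d}  B2 = {a, b}  B3 = {a, c}  B4 = {c, g}  B5 = {c, h}  B6 = {c, e}  B7 = {a, f}
Tree: B1–B2, B2–B3, B3–B4, B3–B5, B3–B6, B1–B7

The largest bag has 2 vertices, giving width 1; this decomposition certifies tw(G) ≤ 1. G has an edge, so its treewidth is at least 1. Therefore the treewidth is 1.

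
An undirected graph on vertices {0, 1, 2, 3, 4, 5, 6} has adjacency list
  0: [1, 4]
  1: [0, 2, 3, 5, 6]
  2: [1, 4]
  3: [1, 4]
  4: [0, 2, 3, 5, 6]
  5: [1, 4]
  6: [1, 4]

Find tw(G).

2

A width-2 tree decomposition is:
Bags: B1 = {1, 4, 5}  B2 = {1, 2, 4}  B3 = {0, 1, 4}  B4 = {1, 3, 4}  B5 = {1, 4, 6}
Tree: B1–B2, B2–B3, B3–B4, B4–B5
The largest bag has 3 vertices, giving width 2; this decomposition certifies tw(G) ≤ 2. Since 1–5–4–2–1 is a cycle in G, G is not acyclic. Forests are exactly the graphs of treewidth ≤ 1, so tw(G) ≥ 2. Hence tw(G) = 2 exactly.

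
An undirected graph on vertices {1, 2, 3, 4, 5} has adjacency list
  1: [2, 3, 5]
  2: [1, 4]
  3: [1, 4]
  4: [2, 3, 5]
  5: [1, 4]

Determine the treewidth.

2

A width-2 tree decomposition is:
Bags: B1 = {1, 2, 4}  B2 = {1, 3, 4}  B3 = {1, 4, 5}
Tree: B1–B2, B2–B3
The largest bag has 3 vertices, giving width 2; this decomposition certifies tw(G) ≤ 2. The edges 2–1–3–4–2 form a cycle, so G is not a tree and its treewidth is at least 2. Therefore the treewidth is 2.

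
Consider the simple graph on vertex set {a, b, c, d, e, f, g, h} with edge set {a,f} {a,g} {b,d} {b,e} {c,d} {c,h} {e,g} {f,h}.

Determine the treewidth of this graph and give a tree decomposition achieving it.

The largest bag has 3 vertices, giving width 2; this decomposition certifies tw(G) ≤ 2. Since b–d–c–h–f–a–g–e–b is a cycle in G, G is not acyclic. Forests are exactly the graphs of treewidth ≤ 1, so tw(G) ≥ 2. Therefore the treewidth is 2.

Treewidth 2.
Bags: B1 = {b, c, d}  B2 = {b, c, h}  B3 = {b, f, h}  B4 = {a, b, f}  B5 = {a, b, g}  B6 = {b, e, g}
Tree: B1–B2, B2–B3, B3–B4, B4–B5, B5–B6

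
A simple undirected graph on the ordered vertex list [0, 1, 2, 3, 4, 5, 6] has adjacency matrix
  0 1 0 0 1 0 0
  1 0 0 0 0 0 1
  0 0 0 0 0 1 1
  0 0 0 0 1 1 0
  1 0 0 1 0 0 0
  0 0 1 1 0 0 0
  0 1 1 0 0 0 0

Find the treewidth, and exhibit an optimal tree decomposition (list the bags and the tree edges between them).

Each bag holds 3 vertices, so the decomposition has width 2, which upper-bounds the treewidth. For the lower bound, G contains the cycle 3–4–0–1–6–2–5–3, so G is not a forest; only forests have treewidth ≤ 1, hence tw(G) ≥ 2. Combining the bounds, tw(G) = 2.

Treewidth 2.
One such decomposition:
Bags: B1 = {0, 3, 4}  B2 = {0, 1, 3}  B3 = {1, 3, 6}  B4 = {2, 3, 6}  B5 = {2, 3, 5}
Tree: B1–B2, B2–B3, B3–B4, B4–B5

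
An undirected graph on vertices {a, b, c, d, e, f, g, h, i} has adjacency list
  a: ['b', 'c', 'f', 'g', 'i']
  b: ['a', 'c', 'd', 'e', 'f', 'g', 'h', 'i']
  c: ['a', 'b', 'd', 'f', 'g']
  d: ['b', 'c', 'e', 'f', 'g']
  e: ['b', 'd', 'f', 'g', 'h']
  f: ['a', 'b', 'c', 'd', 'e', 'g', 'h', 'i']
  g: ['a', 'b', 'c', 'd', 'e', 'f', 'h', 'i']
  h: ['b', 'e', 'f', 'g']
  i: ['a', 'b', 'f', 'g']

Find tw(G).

A width-4 tree decomposition is:
Bags: B1 = {b, d, e, f, g}  B2 = {b, c, d, f, g}  B3 = {b, e, f, g, h}  B4 = {a, b, c, f, g}  B5 = {a, b, f, g, i}
Tree: B1–B2, B1–B3, B2–B4, B4–B5
The largest bag has 5 vertices, giving width 4; this decomposition certifies tw(G) ≤ 4. Conversely, {b, d, e, f, g} is a clique of size 5, and the vertices of any clique must share a bag in every tree decomposition; so some bag has ≥ 5 vertices and tw(G) ≥ 4. Therefore the treewidth is 4.

4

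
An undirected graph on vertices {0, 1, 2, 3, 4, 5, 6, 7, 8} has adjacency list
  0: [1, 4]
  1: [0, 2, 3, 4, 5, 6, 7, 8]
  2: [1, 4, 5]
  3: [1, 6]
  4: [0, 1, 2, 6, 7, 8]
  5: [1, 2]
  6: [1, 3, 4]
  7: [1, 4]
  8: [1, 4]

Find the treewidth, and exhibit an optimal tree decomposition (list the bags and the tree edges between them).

The largest bag has 3 vertices, giving width 2; this decomposition certifies tw(G) ≤ 2. On the other hand G contains the 3-clique {1, 3, 6}. A clique must lie in a single bag of any decomposition, so no decomposition can have width below 2. Therefore the treewidth is 2.

Treewidth 2.
Bags: B1 = {1, 2, 4}  B2 = {1, 4, 6}  B3 = {1, 4, 7}  B4 = {1, 3, 6}  B5 = {1, 4, 8}  B6 = {0, 1, 4}  B7 = {1, 2, 5}
Tree: B1–B2, B2–B3, B2–B4, B2–B5, B1–B6, B1–B7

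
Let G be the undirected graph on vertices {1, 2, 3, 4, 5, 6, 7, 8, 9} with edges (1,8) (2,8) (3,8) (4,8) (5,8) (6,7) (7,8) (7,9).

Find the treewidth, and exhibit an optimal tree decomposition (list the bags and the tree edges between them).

Every bag has size at most 2, so the width is 2 − 1 = 1 and tw(G) ≤ 1. G has an edge, so its treewidth is at least 1. Therefore the treewidth is 1.

Treewidth 1.
One optimal decomposition is:
Bags: B1 = {3, 8}  B2 = {5, 8}  B3 = {7, 8}  B4 = {7, 9}  B5 = {6, 7}  B6 = {1, 8}  B7 = {4, 8}  B8 = {2, 8}
Tree: B1–B2, B2–B3, B3–B4, B3–B5, B1–B6, B3–B7, B1–B8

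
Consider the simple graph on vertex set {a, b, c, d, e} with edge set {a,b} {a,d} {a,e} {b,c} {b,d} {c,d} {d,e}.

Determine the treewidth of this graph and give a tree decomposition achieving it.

Treewidth 2.
One such decomposition:
Bags: B1 = {a, b, d}  B2 = {a, d, e}  B3 = {b, c, d}
Tree: B1–B2, B1–B3

Each bag holds 3 vertices, so the decomposition has width 2, which upper-bounds the treewidth. For the lower bound, the 3 vertices {b, c, d} are pairwise adjacent, and any tree decomposition puts a clique entirely inside one bag — forcing width ≥ 2. The upper and lower bounds meet at 2, so that is the treewidth.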